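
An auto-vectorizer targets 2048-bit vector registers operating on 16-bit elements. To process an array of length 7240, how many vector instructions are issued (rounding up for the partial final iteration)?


Width = 2048 / 16 = 128 elements per vector op
Iterations = ceil(7240 / 128) = 57

57


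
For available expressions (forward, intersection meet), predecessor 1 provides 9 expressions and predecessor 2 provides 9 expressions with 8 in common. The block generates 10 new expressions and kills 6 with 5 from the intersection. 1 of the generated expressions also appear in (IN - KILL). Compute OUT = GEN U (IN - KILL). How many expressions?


IN = intersection of predecessors = 8
IN - KILL = 8 - 5 = 3
|OUT| = |GEN| + |IN - KILL| - |GEN ∩ (IN - KILL)| = 10 + 3 - 1 = 12

12


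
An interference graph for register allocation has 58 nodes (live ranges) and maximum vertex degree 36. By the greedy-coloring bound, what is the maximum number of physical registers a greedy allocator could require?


Greedy coloring never needs more than (max_degree + 1) colors: when coloring a vertex, at most max_degree neighbors are already colored.
Upper bound = 36 + 1 = 37

37


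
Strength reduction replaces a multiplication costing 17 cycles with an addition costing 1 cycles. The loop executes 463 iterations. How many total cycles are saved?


Per-iteration saving = 17 - 1 = 16
Total saved = 463 * 16 = 7408

7408


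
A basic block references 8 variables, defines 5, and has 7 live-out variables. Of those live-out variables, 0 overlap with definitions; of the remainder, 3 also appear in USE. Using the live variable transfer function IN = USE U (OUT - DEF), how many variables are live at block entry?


OUT - DEF: 7 - 0 = 7
|IN| = |USE| + |OUT - DEF| - |USE ∩ (OUT - DEF)| = 8 + 7 - 3 = 12

12


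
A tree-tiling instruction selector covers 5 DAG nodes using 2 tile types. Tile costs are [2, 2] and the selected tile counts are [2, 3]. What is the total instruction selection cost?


Total cost = sum(count_i * cost_i)
= 2*2 + 3*2
= 10

10


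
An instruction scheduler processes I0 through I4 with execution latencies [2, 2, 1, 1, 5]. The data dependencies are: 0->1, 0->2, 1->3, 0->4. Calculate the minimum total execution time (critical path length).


Compute longest path through dependency graph: dist(Ik) = max over predecessors of dist + latency(Ik).
dist(I0) = latency 2 = 2
dist(I1) = dist(I0) + 2 = 2 + 2 = 4
dist(I2) = dist(I0) + 1 = 2 + 1 = 3
dist(I3) = dist(I1) + 1 = 4 + 1 = 5
dist(I4) = dist(I0) + 5 = 2 + 5 = 7
Critical path = max dist = 7

7


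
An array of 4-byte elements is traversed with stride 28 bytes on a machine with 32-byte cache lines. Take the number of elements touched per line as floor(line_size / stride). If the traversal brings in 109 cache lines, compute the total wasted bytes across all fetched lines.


Elements per line = floor(32 / 28) = 1
Bytes used per line = 1 * 4 = 4
Wasted per line = 32 - 4 = 28
Total wasted = 28 * 109 = 3052

3052


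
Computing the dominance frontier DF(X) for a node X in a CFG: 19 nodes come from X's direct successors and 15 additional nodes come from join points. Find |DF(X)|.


DF(X) = direct successor contributions + join point contributions
= 19 + 15 = 34

34


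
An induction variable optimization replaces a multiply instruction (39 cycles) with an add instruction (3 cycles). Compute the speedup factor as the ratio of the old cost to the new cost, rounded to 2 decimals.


Ratio = mult_cost / add_cost = 39 / 3 = 13.0

13.0


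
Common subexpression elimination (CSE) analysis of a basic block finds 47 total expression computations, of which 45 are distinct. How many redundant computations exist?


CSE count = total expressions - unique expressions
= 47 - 45 = 2

2


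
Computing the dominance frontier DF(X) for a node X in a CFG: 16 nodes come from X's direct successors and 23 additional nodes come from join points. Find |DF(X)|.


DF(X) = direct successor contributions + join point contributions
= 16 + 23 = 39

39


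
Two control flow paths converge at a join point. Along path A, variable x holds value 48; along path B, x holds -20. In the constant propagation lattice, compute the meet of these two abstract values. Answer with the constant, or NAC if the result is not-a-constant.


Meet operation: if both paths give the same constant, result is that constant; if they differ, result is NAC (not-a-constant).
Path A: 48, Path B: -20 -> differ
Result: not-a-constant -> NAC

NAC


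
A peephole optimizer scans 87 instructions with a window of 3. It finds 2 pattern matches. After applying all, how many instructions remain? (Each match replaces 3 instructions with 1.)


Each match removes 2 instructions.
Total removed = 2 * 2 = 4
Remaining = 87 - 4 = 83

83


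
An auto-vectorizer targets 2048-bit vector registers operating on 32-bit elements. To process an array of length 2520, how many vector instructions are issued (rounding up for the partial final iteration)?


Width = 2048 / 32 = 64 elements per vector op
Iterations = ceil(2520 / 64) = 40

40


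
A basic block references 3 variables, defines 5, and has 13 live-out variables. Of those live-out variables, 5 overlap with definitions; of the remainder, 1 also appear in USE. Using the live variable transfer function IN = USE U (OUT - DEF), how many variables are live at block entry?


OUT - DEF: 13 - 5 = 8
|IN| = |USE| + |OUT - DEF| - |USE ∩ (OUT - DEF)| = 3 + 8 - 1 = 10

10


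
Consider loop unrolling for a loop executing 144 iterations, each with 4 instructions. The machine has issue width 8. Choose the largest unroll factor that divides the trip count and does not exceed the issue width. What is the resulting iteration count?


Largest divisor of 144 <= 8 is 8
New iterations = 144 / 8 = 18

18


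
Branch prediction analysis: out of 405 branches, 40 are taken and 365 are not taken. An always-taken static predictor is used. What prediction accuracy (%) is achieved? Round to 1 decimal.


Predictor: always-taken
Correct predictions = 40
Accuracy = 40 / 405 * 100 = 9.9%

9.9


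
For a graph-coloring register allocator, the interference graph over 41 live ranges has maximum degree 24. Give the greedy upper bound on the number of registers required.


Greedy coloring never needs more than (max_degree + 1) colors: when coloring a vertex, at most max_degree neighbors are already colored.
Upper bound = 24 + 1 = 25

25


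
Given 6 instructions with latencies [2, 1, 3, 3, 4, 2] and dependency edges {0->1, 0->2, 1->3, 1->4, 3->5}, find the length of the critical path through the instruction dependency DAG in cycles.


Compute longest path through dependency graph: dist(Ik) = max over predecessors of dist + latency(Ik).
dist(I0) = latency 2 = 2
dist(I1) = dist(I0) + 1 = 2 + 1 = 3
dist(I2) = dist(I0) + 3 = 2 + 3 = 5
dist(I3) = dist(I1) + 3 = 3 + 3 = 6
dist(I4) = dist(I1) + 4 = 3 + 4 = 7
dist(I5) = dist(I3) + 2 = 6 + 2 = 8
Critical path = max dist = 8

8


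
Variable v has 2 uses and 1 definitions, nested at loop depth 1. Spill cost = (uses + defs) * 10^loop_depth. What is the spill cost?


uses + defs = 2 + 1 = 3
10^1 = 10
Spill cost = 3 * 10 = 30

30


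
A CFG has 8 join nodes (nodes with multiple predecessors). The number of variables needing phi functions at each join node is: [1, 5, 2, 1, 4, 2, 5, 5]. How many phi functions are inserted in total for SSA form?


Total phi functions = sum of phi functions at each join node
= 1 + 5 + 2 + 1 + 4 + 2 + 5 + 5 = 25

25


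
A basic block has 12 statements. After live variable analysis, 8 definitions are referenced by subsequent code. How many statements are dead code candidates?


Dead code = total statements - live definitions
= 12 - 8 = 4

4


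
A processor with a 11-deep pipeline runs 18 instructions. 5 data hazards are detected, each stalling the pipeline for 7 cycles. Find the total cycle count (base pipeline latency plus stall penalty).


Base cycles = 11 + 18 - 1 = 28
Total stalls = 5 * 7 = 35
Total = 28 + 35 = 63

63


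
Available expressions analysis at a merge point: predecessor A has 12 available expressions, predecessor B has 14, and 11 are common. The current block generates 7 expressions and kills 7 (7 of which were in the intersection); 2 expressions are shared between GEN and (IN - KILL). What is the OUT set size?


IN = intersection of predecessors = 11
IN - KILL = 11 - 7 = 4
|OUT| = |GEN| + |IN - KILL| - |GEN ∩ (IN - KILL)| = 7 + 4 - 2 = 9

9


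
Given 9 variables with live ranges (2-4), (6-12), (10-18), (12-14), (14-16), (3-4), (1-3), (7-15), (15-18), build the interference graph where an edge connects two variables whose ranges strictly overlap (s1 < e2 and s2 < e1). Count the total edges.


Check all pairs for overlapping intervals.
Two intervals (s1,e1) and (s2,e2) overlap if s1 < e2 and s2 < e1.
v0 (2-4) vs v1..v8: overlaps v5, v6 -> 2
v1 (6-12) vs v2..v8: overlaps v2, v7 -> 2
v2 (10-18) vs v3..v8: overlaps v3, v4, v7, v8 -> 4
v3 (12-14) vs v4..v8: overlaps v7 -> 1
v4 (14-16) vs v5..v8: overlaps v7, v8 -> 2
v5 (3-4) vs v6..v8: overlaps none -> 0
v6 (1-3) vs v7..v8: overlaps none -> 0
v7 (7-15) vs v8: overlaps none -> 0
Total overlapping pairs = 2 + 2 + 4 + 1 + 2 + 0 + 0 + 0 = 11

11


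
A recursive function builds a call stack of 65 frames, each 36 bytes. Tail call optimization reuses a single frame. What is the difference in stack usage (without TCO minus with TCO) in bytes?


Without TCO: 65 * 36 = 2340 bytes
With TCO: reuse 1 frame = 36 bytes
Savings = 2340 - 36 = 2304

2304


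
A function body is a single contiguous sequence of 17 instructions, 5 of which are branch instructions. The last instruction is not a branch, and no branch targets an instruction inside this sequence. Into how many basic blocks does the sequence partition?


With no in-sequence branch targets, the leaders are the first instruction plus the instruction after each branch.
Number of basic blocks = branches + 1
= 5 + 1 = 6

6


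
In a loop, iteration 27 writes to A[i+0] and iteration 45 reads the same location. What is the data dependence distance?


Distance = read iteration - write iteration
= 45 - 27 = 18

18


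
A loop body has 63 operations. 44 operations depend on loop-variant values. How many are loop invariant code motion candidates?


Invariant candidates = total - loop-dependent
= 63 - 44 = 19

19


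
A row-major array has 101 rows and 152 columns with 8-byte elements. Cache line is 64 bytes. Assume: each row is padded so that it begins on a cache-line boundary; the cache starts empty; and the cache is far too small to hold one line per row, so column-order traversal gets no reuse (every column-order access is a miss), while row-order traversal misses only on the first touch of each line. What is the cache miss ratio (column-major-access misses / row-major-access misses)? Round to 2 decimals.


Each row occupies 152 * 8 = 1216 bytes and starts on a line boundary, so it spans ceil(1216 / 64) = 19 cache lines.
Row-major traversal misses (one per line touched): 101 * ceil(152 * 8 / 64) = 1919
Column-major traversal misses (no reuse, every access misses): 101 * 152 = 15352
Ratio = 15352 / 1919 = 8.0

8.0


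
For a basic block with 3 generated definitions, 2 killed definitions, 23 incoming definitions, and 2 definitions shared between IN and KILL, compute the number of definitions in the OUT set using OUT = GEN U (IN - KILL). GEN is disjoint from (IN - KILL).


IN - KILL: 23 - 2 = 21 surviving definitions
OUT = GEN + surviving = 3 + 21 = 24

24


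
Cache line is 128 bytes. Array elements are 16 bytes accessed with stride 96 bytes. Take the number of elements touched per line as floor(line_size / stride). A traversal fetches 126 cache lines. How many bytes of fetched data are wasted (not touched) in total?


Elements per line = floor(128 / 96) = 1
Bytes used per line = 1 * 16 = 16
Wasted per line = 128 - 16 = 112
Total wasted = 112 * 126 = 14112

14112


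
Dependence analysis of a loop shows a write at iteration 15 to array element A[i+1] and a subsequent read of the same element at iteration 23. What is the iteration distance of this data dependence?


Distance = read iteration - write iteration
= 23 - 15 = 8

8


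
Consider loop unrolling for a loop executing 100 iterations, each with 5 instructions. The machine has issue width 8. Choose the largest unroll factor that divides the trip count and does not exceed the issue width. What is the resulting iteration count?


Largest divisor of 100 <= 8 is 5
New iterations = 100 / 5 = 20

20


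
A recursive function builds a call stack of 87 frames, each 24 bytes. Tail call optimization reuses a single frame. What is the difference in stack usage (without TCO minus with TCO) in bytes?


Without TCO: 87 * 24 = 2088 bytes
With TCO: reuse 1 frame = 24 bytes
Savings = 2088 - 24 = 2064

2064


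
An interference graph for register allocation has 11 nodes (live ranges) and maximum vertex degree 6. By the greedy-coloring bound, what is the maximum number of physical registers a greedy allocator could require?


Greedy coloring never needs more than (max_degree + 1) colors: when coloring a vertex, at most max_degree neighbors are already colored.
Upper bound = 6 + 1 = 7

7


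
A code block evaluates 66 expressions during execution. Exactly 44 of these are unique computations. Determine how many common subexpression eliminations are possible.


CSE count = total expressions - unique expressions
= 66 - 44 = 22

22


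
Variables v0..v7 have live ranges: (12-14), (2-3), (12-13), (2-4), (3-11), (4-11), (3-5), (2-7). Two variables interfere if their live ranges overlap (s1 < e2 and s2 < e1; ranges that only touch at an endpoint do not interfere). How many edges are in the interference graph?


Check all pairs for overlapping intervals.
Two intervals (s1,e1) and (s2,e2) overlap if s1 < e2 and s2 < e1.
v0 (12-14) vs v1..v7: overlaps v2 -> 1
v1 (2-3) vs v2..v7: overlaps v3, v7 -> 2
v2 (12-13) vs v3..v7: overlaps none -> 0
v3 (2-4) vs v4..v7: overlaps v4, v6, v7 -> 3
v4 (3-11) vs v5..v7: overlaps v5, v6, v7 -> 3
v5 (4-11) vs v6..v7: overlaps v6, v7 -> 2
v6 (3-5) vs v7: overlaps v7 -> 1
Total overlapping pairs = 1 + 2 + 0 + 3 + 3 + 2 + 1 = 12

12


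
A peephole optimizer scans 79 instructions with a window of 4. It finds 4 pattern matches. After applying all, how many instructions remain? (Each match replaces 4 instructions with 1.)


Each match removes 3 instructions.
Total removed = 4 * 3 = 12
Remaining = 79 - 12 = 67

67


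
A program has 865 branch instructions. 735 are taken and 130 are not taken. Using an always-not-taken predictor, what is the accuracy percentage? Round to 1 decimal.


Predictor: always-not-taken
Correct predictions = 130
Accuracy = 130 / 865 * 100 = 15.0%

15.0


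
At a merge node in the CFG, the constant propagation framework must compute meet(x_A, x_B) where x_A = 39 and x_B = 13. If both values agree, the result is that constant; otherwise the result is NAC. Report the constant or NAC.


Meet operation: if both paths give the same constant, result is that constant; if they differ, result is NAC (not-a-constant).
Path A: 39, Path B: 13 -> differ
Result: not-a-constant -> NAC

NAC


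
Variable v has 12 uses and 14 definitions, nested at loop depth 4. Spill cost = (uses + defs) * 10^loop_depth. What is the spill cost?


uses + defs = 12 + 14 = 26
10^4 = 10000
Spill cost = 26 * 10000 = 260000

260000


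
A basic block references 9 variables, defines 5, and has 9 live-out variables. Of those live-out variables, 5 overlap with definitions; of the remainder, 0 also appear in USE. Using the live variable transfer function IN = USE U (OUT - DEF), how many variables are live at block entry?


OUT - DEF: 9 - 5 = 4
|IN| = |USE| + |OUT - DEF| - |USE ∩ (OUT - DEF)| = 9 + 4 - 0 = 13

13


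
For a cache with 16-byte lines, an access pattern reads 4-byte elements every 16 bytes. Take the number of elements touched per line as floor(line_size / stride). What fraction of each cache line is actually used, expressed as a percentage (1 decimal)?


Elements per cache line = floor(16 / 16) = 1
Bytes used = 1 * 4 = 4
Utilization = 4 / 16 * 100 = 25.0%

25.0


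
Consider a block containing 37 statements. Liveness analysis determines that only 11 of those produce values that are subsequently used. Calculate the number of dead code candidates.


Dead code = total statements - live definitions
= 37 - 11 = 26

26


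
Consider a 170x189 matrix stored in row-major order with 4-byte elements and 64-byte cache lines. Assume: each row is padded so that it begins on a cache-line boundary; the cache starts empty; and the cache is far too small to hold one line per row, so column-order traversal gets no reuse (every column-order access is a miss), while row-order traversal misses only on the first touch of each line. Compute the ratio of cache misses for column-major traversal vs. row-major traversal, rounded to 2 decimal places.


Each row occupies 189 * 4 = 756 bytes and starts on a line boundary, so it spans ceil(756 / 64) = 12 cache lines.
Row-major traversal misses (one per line touched): 170 * ceil(189 * 4 / 64) = 2040
Column-major traversal misses (no reuse, every access misses): 170 * 189 = 32130
Ratio = 32130 / 2040 = 15.75

15.75


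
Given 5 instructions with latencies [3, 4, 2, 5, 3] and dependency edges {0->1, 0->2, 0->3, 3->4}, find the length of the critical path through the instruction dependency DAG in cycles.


Compute longest path through dependency graph: dist(Ik) = max over predecessors of dist + latency(Ik).
dist(I0) = latency 3 = 3
dist(I1) = dist(I0) + 4 = 3 + 4 = 7
dist(I2) = dist(I0) + 2 = 3 + 2 = 5
dist(I3) = dist(I0) + 5 = 3 + 5 = 8
dist(I4) = dist(I3) + 3 = 8 + 3 = 11
Critical path = max dist = 11

11


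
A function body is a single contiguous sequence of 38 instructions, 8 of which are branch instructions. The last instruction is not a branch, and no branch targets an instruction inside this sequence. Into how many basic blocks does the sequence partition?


With no in-sequence branch targets, the leaders are the first instruction plus the instruction after each branch.
Number of basic blocks = branches + 1
= 8 + 1 = 9

9


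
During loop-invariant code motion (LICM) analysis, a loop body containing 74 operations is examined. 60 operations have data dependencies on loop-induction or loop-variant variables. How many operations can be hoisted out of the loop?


Invariant candidates = total - loop-dependent
= 74 - 60 = 14

14


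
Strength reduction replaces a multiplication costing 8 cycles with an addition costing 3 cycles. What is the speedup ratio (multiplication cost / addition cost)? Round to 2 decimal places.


Ratio = mult_cost / add_cost = 8 / 3 = 2.67

2.67


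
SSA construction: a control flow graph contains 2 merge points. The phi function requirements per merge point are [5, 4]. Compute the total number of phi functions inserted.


Total phi functions = sum of phi functions at each join node
= 5 + 4 = 9

9


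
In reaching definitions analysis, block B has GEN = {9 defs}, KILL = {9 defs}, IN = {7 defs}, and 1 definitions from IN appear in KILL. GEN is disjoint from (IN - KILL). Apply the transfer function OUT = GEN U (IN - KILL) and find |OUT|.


IN - KILL: 7 - 1 = 6 surviving definitions
OUT = GEN + surviving = 9 + 6 = 15

15


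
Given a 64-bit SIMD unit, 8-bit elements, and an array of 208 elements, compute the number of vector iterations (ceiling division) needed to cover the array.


Width = 64 / 8 = 8 elements per vector op
Iterations = ceil(208 / 8) = 26

26


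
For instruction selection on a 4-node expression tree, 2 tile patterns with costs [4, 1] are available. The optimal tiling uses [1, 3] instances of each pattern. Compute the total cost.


Total cost = sum(count_i * cost_i)
= 1*4 + 3*1
= 7

7


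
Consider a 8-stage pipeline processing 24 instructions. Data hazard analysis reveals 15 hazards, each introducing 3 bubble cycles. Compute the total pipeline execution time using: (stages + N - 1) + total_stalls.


Base cycles = 8 + 24 - 1 = 31
Total stalls = 15 * 3 = 45
Total = 31 + 45 = 76

76


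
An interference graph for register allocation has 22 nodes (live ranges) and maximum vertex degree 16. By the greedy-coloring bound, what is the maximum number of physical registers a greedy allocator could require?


Greedy coloring never needs more than (max_degree + 1) colors: when coloring a vertex, at most max_degree neighbors are already colored.
Upper bound = 16 + 1 = 17

17


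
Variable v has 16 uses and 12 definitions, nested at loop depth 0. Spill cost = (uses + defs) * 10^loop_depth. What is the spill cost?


uses + defs = 16 + 12 = 28
10^0 = 1
Spill cost = 28 * 1 = 28

28


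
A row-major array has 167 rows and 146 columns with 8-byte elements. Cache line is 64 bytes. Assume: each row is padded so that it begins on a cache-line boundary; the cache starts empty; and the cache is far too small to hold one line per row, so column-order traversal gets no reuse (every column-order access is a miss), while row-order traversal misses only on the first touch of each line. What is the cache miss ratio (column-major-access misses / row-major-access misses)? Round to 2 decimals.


Each row occupies 146 * 8 = 1168 bytes and starts on a line boundary, so it spans ceil(1168 / 64) = 19 cache lines.
Row-major traversal misses (one per line touched): 167 * ceil(146 * 8 / 64) = 3173
Column-major traversal misses (no reuse, every access misses): 167 * 146 = 24382
Ratio = 24382 / 3173 = 7.68

7.68


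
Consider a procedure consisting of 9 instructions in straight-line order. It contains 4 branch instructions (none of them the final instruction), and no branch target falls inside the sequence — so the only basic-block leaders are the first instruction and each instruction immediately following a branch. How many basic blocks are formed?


With no in-sequence branch targets, the leaders are the first instruction plus the instruction after each branch.
Number of basic blocks = branches + 1
= 4 + 1 = 5

5


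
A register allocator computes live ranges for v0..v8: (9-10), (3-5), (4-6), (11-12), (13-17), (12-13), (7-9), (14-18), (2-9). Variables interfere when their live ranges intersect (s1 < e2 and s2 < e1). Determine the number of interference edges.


Check all pairs for overlapping intervals.
Two intervals (s1,e1) and (s2,e2) overlap if s1 < e2 and s2 < e1.
v0 (9-10) vs v1..v8: overlaps none -> 0
v1 (3-5) vs v2..v8: overlaps v2, v8 -> 2
v2 (4-6) vs v3..v8: overlaps v8 -> 1
v3 (11-12) vs v4..v8: overlaps none -> 0
v4 (13-17) vs v5..v8: overlaps v7 -> 1
v5 (12-13) vs v6..v8: overlaps none -> 0
v6 (7-9) vs v7..v8: overlaps v8 -> 1
v7 (14-18) vs v8: overlaps none -> 0
Total overlapping pairs = 0 + 2 + 1 + 0 + 1 + 0 + 1 + 0 = 5

5


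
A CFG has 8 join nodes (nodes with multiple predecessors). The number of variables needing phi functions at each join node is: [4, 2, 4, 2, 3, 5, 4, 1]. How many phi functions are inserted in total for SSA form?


Total phi functions = sum of phi functions at each join node
= 4 + 2 + 4 + 2 + 3 + 5 + 4 + 1 = 25

25


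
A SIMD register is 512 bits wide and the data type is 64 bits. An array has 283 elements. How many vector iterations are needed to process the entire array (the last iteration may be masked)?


Width = 512 / 64 = 8 elements per vector op
Iterations = ceil(283 / 8) = 36

36


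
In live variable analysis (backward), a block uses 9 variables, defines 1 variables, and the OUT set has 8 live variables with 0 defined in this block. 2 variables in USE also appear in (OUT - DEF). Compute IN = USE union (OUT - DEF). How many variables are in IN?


OUT - DEF: 8 - 0 = 8
|IN| = |USE| + |OUT - DEF| - |USE ∩ (OUT - DEF)| = 9 + 8 - 2 = 15

15


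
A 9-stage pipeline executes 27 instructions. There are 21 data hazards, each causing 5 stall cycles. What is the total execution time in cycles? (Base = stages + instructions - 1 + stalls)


Base cycles = 9 + 27 - 1 = 35
Total stalls = 21 * 5 = 105
Total = 35 + 105 = 140

140


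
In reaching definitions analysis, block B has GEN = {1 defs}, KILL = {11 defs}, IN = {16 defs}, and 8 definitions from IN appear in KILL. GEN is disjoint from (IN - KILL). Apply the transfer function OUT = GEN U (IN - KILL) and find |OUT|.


IN - KILL: 16 - 8 = 8 surviving definitions
OUT = GEN + surviving = 1 + 8 = 9

9


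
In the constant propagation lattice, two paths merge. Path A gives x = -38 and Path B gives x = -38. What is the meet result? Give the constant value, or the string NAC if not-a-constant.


Meet operation: if both paths give the same constant, result is that constant; if they differ, result is NAC (not-a-constant).
Path A: -38, Path B: -38 -> equal
Result: constant -> -38

-38


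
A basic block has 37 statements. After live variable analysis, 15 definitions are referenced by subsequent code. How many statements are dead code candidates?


Dead code = total statements - live definitions
= 37 - 15 = 22

22


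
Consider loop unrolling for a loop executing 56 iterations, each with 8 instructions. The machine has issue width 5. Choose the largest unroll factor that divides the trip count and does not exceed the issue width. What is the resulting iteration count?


Largest divisor of 56 <= 5 is 4
New iterations = 56 / 4 = 14

14


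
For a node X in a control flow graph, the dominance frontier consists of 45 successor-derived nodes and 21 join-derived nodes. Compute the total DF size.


DF(X) = direct successor contributions + join point contributions
= 45 + 21 = 66

66


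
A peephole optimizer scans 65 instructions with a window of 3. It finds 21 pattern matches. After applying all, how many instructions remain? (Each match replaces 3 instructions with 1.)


Each match removes 2 instructions.
Total removed = 21 * 2 = 42
Remaining = 65 - 42 = 23

23


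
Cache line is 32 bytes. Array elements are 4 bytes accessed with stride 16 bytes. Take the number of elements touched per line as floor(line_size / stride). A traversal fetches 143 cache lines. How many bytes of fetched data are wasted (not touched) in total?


Elements per line = floor(32 / 16) = 2
Bytes used per line = 2 * 4 = 8
Wasted per line = 32 - 8 = 24
Total wasted = 24 * 143 = 3432

3432


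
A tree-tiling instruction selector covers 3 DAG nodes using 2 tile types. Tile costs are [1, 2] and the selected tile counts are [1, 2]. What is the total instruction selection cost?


Total cost = sum(count_i * cost_i)
= 1*1 + 2*2
= 5

5


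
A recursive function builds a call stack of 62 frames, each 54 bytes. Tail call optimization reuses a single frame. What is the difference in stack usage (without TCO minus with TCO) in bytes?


Without TCO: 62 * 54 = 3348 bytes
With TCO: reuse 1 frame = 54 bytes
Savings = 3348 - 54 = 3294

3294


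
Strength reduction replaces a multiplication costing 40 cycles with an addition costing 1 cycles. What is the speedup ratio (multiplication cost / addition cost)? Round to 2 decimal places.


Ratio = mult_cost / add_cost = 40 / 1 = 40.0

40.0


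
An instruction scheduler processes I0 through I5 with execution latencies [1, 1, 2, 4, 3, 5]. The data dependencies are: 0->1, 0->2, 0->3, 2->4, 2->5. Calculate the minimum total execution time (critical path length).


Compute longest path through dependency graph: dist(Ik) = max over predecessors of dist + latency(Ik).
dist(I0) = latency 1 = 1
dist(I1) = dist(I0) + 1 = 1 + 1 = 2
dist(I2) = dist(I0) + 2 = 1 + 2 = 3
dist(I3) = dist(I0) + 4 = 1 + 4 = 5
dist(I4) = dist(I2) + 3 = 3 + 3 = 6
dist(I5) = dist(I2) + 5 = 3 + 5 = 8
Critical path = max dist = 8

8


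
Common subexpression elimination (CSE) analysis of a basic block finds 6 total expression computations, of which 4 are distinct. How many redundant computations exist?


CSE count = total expressions - unique expressions
= 6 - 4 = 2

2


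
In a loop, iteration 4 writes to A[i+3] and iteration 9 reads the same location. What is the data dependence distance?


Distance = read iteration - write iteration
= 9 - 4 = 5

5


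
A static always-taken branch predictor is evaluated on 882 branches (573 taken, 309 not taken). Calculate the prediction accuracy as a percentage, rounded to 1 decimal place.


Predictor: always-taken
Correct predictions = 573
Accuracy = 573 / 882 * 100 = 65.0%

65.0


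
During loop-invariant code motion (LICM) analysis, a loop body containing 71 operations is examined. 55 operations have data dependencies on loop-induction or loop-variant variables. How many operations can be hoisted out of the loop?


Invariant candidates = total - loop-dependent
= 71 - 55 = 16

16


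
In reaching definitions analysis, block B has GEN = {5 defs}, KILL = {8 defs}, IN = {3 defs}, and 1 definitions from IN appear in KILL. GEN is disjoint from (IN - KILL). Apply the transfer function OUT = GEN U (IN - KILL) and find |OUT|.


IN - KILL: 3 - 1 = 2 surviving definitions
OUT = GEN + surviving = 5 + 2 = 7

7


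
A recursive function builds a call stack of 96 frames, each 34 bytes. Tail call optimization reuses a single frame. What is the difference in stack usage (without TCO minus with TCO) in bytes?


Without TCO: 96 * 34 = 3264 bytes
With TCO: reuse 1 frame = 34 bytes
Savings = 3264 - 34 = 3230

3230


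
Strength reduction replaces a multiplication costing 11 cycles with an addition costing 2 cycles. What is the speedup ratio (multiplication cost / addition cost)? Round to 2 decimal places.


Ratio = mult_cost / add_cost = 11 / 2 = 5.5

5.5


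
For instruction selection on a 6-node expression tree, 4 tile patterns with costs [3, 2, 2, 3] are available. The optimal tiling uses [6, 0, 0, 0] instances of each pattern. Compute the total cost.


Total cost = sum(count_i * cost_i)
= 6*3 + 0*2 + 0*2 + 0*3
= 18

18


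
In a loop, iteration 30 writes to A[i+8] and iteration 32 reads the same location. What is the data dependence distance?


Distance = read iteration - write iteration
= 32 - 30 = 2

2


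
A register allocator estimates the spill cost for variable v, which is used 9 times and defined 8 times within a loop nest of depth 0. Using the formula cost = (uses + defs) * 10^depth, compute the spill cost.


uses + defs = 9 + 8 = 17
10^0 = 1
Spill cost = 17 * 1 = 17

17


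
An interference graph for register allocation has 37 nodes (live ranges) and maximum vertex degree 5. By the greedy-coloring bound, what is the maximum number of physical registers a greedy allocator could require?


Greedy coloring never needs more than (max_degree + 1) colors: when coloring a vertex, at most max_degree neighbors are already colored.
Upper bound = 5 + 1 = 6

6


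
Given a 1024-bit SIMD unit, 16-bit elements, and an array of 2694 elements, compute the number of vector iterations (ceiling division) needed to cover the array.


Width = 1024 / 16 = 64 elements per vector op
Iterations = ceil(2694 / 64) = 43

43


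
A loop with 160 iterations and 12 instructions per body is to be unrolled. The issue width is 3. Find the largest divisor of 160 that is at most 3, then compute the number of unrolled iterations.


Largest divisor of 160 <= 3 is 2
New iterations = 160 / 2 = 80

80


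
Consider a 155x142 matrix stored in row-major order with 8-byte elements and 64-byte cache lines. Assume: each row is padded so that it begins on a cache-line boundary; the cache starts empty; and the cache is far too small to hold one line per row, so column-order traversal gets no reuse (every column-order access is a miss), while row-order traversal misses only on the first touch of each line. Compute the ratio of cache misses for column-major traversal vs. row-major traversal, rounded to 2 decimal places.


Each row occupies 142 * 8 = 1136 bytes and starts on a line boundary, so it spans ceil(1136 / 64) = 18 cache lines.
Row-major traversal misses (one per line touched): 155 * ceil(142 * 8 / 64) = 2790
Column-major traversal misses (no reuse, every access misses): 155 * 142 = 22010
Ratio = 22010 / 2790 = 7.89

7.89


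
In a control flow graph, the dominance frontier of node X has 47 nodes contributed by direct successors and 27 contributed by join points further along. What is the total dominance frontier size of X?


DF(X) = direct successor contributions + join point contributions
= 47 + 27 = 74

74


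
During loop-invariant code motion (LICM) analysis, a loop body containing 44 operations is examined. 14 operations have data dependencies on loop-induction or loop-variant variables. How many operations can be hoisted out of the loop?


Invariant candidates = total - loop-dependent
= 44 - 14 = 30

30


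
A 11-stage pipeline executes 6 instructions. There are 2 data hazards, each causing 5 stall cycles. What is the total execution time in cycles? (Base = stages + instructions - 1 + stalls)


Base cycles = 11 + 6 - 1 = 16
Total stalls = 2 * 5 = 10
Total = 16 + 10 = 26

26


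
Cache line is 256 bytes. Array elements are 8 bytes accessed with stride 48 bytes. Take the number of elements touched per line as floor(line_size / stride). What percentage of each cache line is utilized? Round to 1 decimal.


Elements per cache line = floor(256 / 48) = 5
Bytes used = 5 * 8 = 40
Utilization = 40 / 256 * 100 = 15.6%

15.6


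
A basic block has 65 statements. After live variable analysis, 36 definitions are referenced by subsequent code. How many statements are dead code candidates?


Dead code = total statements - live definitions
= 65 - 36 = 29

29


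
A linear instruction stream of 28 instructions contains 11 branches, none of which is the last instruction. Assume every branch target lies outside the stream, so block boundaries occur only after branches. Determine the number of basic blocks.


With no in-sequence branch targets, the leaders are the first instruction plus the instruction after each branch.
Number of basic blocks = branches + 1
= 11 + 1 = 12

12


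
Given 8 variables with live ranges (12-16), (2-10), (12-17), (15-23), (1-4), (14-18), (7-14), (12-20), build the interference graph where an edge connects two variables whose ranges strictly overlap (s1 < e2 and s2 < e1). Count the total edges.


Check all pairs for overlapping intervals.
Two intervals (s1,e1) and (s2,e2) overlap if s1 < e2 and s2 < e1.
v0 (12-16) vs v1..v7: overlaps v2, v3, v5, v6, v7 -> 5
v1 (2-10) vs v2..v7: overlaps v4, v6 -> 2
v2 (12-17) vs v3..v7: overlaps v3, v5, v6, v7 -> 4
v3 (15-23) vs v4..v7: overlaps v5, v7 -> 2
v4 (1-4) vs v5..v7: overlaps none -> 0
v5 (14-18) vs v6..v7: overlaps v7 -> 1
v6 (7-14) vs v7: overlaps v7 -> 1
Total overlapping pairs = 5 + 2 + 4 + 2 + 0 + 1 + 1 = 15

15


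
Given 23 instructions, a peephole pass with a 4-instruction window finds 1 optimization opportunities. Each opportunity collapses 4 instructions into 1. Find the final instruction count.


Each match removes 3 instructions.
Total removed = 1 * 3 = 3
Remaining = 23 - 3 = 20

20


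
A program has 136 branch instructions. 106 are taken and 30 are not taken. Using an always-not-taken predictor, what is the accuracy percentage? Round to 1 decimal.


Predictor: always-not-taken
Correct predictions = 30
Accuracy = 30 / 136 * 100 = 22.1%

22.1


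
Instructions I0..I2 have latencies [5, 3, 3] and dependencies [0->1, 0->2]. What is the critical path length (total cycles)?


Compute longest path through dependency graph: dist(Ik) = max over predecessors of dist + latency(Ik).
dist(I0) = latency 5 = 5
dist(I1) = dist(I0) + 3 = 5 + 3 = 8
dist(I2) = dist(I0) + 3 = 5 + 3 = 8
Critical path = max dist = 8

8


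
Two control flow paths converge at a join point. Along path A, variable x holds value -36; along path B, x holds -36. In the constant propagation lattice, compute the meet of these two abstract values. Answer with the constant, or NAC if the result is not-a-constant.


Meet operation: if both paths give the same constant, result is that constant; if they differ, result is NAC (not-a-constant).
Path A: -36, Path B: -36 -> equal
Result: constant -> -36

-36


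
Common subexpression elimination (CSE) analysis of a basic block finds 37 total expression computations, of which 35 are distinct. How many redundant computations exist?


CSE count = total expressions - unique expressions
= 37 - 35 = 2

2


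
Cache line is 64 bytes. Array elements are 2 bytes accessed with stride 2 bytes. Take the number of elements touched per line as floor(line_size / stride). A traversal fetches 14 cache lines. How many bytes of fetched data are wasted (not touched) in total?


Elements per line = floor(64 / 2) = 32
Bytes used per line = 32 * 2 = 64
Wasted per line = 64 - 64 = 0
Total wasted = 0 * 14 = 0

0


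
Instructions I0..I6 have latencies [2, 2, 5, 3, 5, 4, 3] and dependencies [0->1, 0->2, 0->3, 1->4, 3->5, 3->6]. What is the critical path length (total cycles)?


Compute longest path through dependency graph: dist(Ik) = max over predecessors of dist + latency(Ik).
dist(I0) = latency 2 = 2
dist(I1) = dist(I0) + 2 = 2 + 2 = 4
dist(I2) = dist(I0) + 5 = 2 + 5 = 7
dist(I3) = dist(I0) + 3 = 2 + 3 = 5
dist(I4) = dist(I1) + 5 = 4 + 5 = 9
dist(I5) = dist(I3) + 4 = 5 + 4 = 9
dist(I6) = dist(I3) + 3 = 5 + 3 = 8
Critical path = max dist = 9

9


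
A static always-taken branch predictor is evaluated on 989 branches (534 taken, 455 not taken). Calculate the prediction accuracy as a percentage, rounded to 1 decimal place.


Predictor: always-taken
Correct predictions = 534
Accuracy = 534 / 989 * 100 = 54.0%

54.0


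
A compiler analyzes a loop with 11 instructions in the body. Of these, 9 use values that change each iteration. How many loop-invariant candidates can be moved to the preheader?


Invariant candidates = total - loop-dependent
= 11 - 9 = 2

2


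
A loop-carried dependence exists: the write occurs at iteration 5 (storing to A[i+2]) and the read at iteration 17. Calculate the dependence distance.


Distance = read iteration - write iteration
= 17 - 5 = 12

12


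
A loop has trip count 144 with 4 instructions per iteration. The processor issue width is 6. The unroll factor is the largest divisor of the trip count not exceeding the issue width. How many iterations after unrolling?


Largest divisor of 144 <= 6 is 6
New iterations = 144 / 6 = 24

24


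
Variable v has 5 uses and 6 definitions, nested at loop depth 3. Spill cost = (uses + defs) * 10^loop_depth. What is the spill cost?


uses + defs = 5 + 6 = 11
10^3 = 1000
Spill cost = 11 * 1000 = 11000

11000


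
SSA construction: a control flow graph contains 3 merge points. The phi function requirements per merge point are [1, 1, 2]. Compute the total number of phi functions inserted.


Total phi functions = sum of phi functions at each join node
= 1 + 1 + 2 = 4

4


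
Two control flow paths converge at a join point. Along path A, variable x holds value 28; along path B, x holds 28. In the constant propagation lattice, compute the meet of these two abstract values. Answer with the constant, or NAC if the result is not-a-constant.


Meet operation: if both paths give the same constant, result is that constant; if they differ, result is NAC (not-a-constant).
Path A: 28, Path B: 28 -> equal
Result: constant -> 28

28


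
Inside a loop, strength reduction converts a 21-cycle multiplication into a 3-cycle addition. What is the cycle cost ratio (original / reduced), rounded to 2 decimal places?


Ratio = mult_cost / add_cost = 21 / 3 = 7.0

7.0


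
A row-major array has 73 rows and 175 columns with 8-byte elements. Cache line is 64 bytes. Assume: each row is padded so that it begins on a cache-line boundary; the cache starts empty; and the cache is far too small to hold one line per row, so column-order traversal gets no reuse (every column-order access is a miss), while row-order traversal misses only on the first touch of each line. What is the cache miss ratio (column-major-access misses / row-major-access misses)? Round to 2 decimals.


Each row occupies 175 * 8 = 1400 bytes and starts on a line boundary, so it spans ceil(1400 / 64) = 22 cache lines.
Row-major traversal misses (one per line touched): 73 * ceil(175 * 8 / 64) = 1606
Column-major traversal misses (no reuse, every access misses): 73 * 175 = 12775
Ratio = 12775 / 1606 = 7.95

7.95
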